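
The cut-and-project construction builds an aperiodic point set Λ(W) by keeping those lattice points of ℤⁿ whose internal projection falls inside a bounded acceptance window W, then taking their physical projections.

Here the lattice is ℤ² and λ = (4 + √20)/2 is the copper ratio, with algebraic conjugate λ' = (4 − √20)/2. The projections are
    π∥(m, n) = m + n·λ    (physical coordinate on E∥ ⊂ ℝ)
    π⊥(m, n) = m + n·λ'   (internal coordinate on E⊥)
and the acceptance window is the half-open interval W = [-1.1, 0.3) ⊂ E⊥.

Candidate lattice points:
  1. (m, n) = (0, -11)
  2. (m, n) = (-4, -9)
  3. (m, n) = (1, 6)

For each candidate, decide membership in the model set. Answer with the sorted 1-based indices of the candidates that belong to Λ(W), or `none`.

3

λ' = (4−√20)/2 ≈ -0.236068.
#1 (0,-11): internal coord 0 + (-11)·λ' = +2.596748; +2.596748 ∉ [-1.1, 0.3) → out
#2 (-4,-9): internal coord -4 + (-9)·λ' = -1.875388; -1.875388 ∉ [-1.1, 0.3) → out
#3 (1,6): internal coord 1 + (6)·λ' = -0.416408; -0.416408 ∈ [-1.1, 0.3) → IN Λ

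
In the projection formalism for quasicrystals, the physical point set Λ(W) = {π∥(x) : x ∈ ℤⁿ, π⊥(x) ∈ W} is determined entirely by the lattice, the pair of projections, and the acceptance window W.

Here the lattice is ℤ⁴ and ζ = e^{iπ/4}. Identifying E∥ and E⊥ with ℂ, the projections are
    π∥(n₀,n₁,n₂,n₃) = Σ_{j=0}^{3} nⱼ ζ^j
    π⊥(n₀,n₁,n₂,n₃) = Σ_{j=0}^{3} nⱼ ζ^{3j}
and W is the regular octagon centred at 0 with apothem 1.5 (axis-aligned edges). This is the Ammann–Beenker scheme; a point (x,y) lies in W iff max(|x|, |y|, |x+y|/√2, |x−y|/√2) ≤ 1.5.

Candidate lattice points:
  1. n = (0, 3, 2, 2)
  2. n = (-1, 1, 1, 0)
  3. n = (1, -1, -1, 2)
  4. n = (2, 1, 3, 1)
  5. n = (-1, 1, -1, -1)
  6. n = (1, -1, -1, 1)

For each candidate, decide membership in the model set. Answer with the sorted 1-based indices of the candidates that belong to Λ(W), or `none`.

π⊥(n) = n₀ + n₁ζ³ + n₂ζ⁶ + n₃ζ⁹ where ζ = e^{iπ/4}.
#1 (0, 3, 2, 2): internal (-0.707107, 1.535534); octagon support 1.585786 vs apothem 1.5 → ∉ W
#2 (-1, 1, 1, 0): internal (-1.707107, -0.292893); octagon support 1.707107 vs apothem 1.5 → ∉ W
#3 (1, -1, -1, 2): internal (3.121320, 1.707107); octagon support 3.414214 vs apothem 1.5 → ∉ W
#4 (2, 1, 3, 1): internal (2.000000, -1.585786); octagon support 2.535534 vs apothem 1.5 → ∉ W
#5 (-1, 1, -1, -1): internal (-2.414214, 1.000000); octagon support 2.414214 vs apothem 1.5 → ∉ W
#6 (1, -1, -1, 1): internal (2.414214, 1.000000); octagon support 2.414214 vs apothem 1.5 → ∉ W

none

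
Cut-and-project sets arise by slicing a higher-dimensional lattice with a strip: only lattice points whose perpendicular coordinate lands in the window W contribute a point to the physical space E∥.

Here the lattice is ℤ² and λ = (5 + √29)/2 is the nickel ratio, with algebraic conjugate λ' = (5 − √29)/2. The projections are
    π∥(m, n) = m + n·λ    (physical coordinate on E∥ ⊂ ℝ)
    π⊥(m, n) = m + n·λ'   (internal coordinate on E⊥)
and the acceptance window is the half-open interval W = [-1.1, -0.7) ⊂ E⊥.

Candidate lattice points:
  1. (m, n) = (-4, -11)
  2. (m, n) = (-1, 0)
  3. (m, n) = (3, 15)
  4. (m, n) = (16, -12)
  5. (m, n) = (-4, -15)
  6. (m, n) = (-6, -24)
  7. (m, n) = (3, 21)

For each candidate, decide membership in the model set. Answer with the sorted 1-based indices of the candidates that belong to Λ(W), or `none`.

λ' = (5−√29)/2 ≈ -0.19258.
#1 (-4,-11): internal coord -4 + (-11)·λ' = -1.88159; -1.88159 ∉ [-1.1, -0.7) → out
#2 (-1,0): internal coord -1 + (0)·λ' = -1.00000; -1.00000 ∈ [-1.1, -0.7) → IN Λ
#3 (3,15): internal coord 3 + (15)·λ' = +0.11126; +0.11126 ∉ [-1.1, -0.7) → out
#4 (16,-12): internal coord 16 + (-12)·λ' = +18.31099; +18.31099 ∉ [-1.1, -0.7) → out
#5 (-4,-15): internal coord -4 + (-15)·λ' = -1.11126; -1.11126 ∉ [-1.1, -0.7) → out
#6 (-6,-24): internal coord -6 + (-24)·λ' = -1.37802; -1.37802 ∉ [-1.1, -0.7) → out
#7 (3,21): internal coord 3 + (21)·λ' = -1.04423; -1.04423 ∈ [-1.1, -0.7) → IN Λ

2, 7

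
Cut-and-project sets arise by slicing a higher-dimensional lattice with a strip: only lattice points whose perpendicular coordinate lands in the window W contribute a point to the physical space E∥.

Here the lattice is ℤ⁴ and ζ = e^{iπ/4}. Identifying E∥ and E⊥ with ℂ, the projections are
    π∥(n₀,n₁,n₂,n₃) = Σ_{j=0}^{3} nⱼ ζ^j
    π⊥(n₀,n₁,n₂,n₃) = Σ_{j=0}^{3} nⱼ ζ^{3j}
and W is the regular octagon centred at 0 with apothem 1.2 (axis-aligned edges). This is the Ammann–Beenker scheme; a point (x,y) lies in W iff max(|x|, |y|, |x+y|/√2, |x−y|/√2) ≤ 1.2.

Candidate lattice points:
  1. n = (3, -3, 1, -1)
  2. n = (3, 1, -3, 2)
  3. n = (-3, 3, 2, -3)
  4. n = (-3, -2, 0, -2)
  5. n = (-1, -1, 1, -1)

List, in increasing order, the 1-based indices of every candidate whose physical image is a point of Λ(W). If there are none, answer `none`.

none

Internal map: ζ^{3j} for j=0..3 gives (1,0), (−√2/2,√2/2), (0,−1), (√2/2,√2/2).
candidate 1: n = (3, -3, 1, -1) → π⊥ ≈ (+4.41421, -3.82843); max(|x|,|y|,|x±y|/√2) = 5.82843 > 1.2 ⇒ ∉ W
candidate 2: n = (3, 1, -3, 2) → π⊥ ≈ (+3.70711, +5.12132); max(|x|,|y|,|x±y|/√2) = 6.24264 > 1.2 ⇒ ∉ W
candidate 3: n = (-3, 3, 2, -3) → π⊥ ≈ (-7.24264, -2.00000); max(|x|,|y|,|x±y|/√2) = 7.24264 > 1.2 ⇒ ∉ W
candidate 4: n = (-3, -2, 0, -2) → π⊥ ≈ (-3.00000, -2.82843); max(|x|,|y|,|x±y|/√2) = 4.12132 > 1.2 ⇒ ∉ W
candidate 5: n = (-1, -1, 1, -1) → π⊥ ≈ (-1.00000, -2.41421); max(|x|,|y|,|x±y|/√2) = 2.41421 > 1.2 ⇒ ∉ W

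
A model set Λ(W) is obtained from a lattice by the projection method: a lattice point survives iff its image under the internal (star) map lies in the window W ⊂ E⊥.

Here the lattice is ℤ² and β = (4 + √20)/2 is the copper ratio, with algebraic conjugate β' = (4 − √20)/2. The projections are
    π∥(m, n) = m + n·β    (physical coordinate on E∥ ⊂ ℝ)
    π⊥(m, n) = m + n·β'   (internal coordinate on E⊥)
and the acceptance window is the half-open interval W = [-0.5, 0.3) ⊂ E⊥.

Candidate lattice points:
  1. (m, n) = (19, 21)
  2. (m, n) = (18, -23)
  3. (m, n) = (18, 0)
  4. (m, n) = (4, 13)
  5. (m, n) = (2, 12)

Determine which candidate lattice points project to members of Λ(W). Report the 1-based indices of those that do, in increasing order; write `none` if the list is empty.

none

β' = (4−√20)/2 ≈ -0.23607.
candidate 1: (m,n)=(19,21) → π∥ = 19+21·β ≈ 107.95743, π⊥ = 19+21·β' ≈ 14.04257 ∉ [-0.5, 0.3) ⇒ out
candidate 2: (m,n)=(18,-23) → π∥ = 18-23·β ≈ -79.42956, π⊥ = 18-23·β' ≈ 23.42956 ∉ [-0.5, 0.3) ⇒ out
candidate 3: (m,n)=(18,0) → π∥ = 18+0·β ≈ 18.00000, π⊥ = 18+0·β' ≈ 18.00000 ∉ [-0.5, 0.3) ⇒ out
candidate 4: (m,n)=(4,13) → π∥ = 4+13·β ≈ 59.06888, π⊥ = 4+13·β' ≈ 0.93112 ∉ [-0.5, 0.3) ⇒ out
candidate 5: (m,n)=(2,12) → π∥ = 2+12·β ≈ 52.83282, π⊥ = 2+12·β' ≈ -0.83282 ∉ [-0.5, 0.3) ⇒ out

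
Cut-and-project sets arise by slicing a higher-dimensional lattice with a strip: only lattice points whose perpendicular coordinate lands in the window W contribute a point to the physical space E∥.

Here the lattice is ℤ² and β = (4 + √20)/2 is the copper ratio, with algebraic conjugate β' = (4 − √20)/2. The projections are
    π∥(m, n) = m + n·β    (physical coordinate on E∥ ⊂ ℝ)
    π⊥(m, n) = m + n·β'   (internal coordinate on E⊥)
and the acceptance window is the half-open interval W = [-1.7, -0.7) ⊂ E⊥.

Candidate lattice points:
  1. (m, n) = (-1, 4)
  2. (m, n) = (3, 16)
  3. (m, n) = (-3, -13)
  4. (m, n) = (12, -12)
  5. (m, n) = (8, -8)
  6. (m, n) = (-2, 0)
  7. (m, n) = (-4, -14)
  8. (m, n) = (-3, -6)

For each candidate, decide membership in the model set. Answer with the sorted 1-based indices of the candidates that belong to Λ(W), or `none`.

2, 8

Compute β' = (4−√20)/2 = -0.23607, so π⊥(m,n) = m -0.23607·n.
candidate 1: (m,n)=(-1,4) → π∥ = -1+4·β ≈ 15.94427, π⊥ = -1+4·β' ≈ -1.94427 ∉ [-1.7, -0.7) ⇒ out
candidate 2: (m,n)=(3,16) → π∥ = 3+16·β ≈ 70.77709, π⊥ = 3+16·β' ≈ -0.77709 ∈ [-1.7, -0.7) ⇒ IN Λ
candidate 3: (m,n)=(-3,-13) → π∥ = -3-13·β ≈ -58.06888, π⊥ = -3-13·β' ≈ 0.06888 ∉ [-1.7, -0.7) ⇒ out
candidate 4: (m,n)=(12,-12) → π∥ = 12-12·β ≈ -38.83282, π⊥ = 12-12·β' ≈ 14.83282 ∉ [-1.7, -0.7) ⇒ out
candidate 5: (m,n)=(8,-8) → π∥ = 8-8·β ≈ -25.88854, π⊥ = 8-8·β' ≈ 9.88854 ∉ [-1.7, -0.7) ⇒ out
candidate 6: (m,n)=(-2,0) → π∥ = -2+0·β ≈ -2.00000, π⊥ = -2+0·β' ≈ -2.00000 ∉ [-1.7, -0.7) ⇒ out
candidate 7: (m,n)=(-4,-14) → π∥ = -4-14·β ≈ -63.30495, π⊥ = -4-14·β' ≈ -0.69505 ∉ [-1.7, -0.7) ⇒ out
candidate 8: (m,n)=(-3,-6) → π∥ = -3-6·β ≈ -28.41641, π⊥ = -3-6·β' ≈ -1.58359 ∈ [-1.7, -0.7) ⇒ IN Λ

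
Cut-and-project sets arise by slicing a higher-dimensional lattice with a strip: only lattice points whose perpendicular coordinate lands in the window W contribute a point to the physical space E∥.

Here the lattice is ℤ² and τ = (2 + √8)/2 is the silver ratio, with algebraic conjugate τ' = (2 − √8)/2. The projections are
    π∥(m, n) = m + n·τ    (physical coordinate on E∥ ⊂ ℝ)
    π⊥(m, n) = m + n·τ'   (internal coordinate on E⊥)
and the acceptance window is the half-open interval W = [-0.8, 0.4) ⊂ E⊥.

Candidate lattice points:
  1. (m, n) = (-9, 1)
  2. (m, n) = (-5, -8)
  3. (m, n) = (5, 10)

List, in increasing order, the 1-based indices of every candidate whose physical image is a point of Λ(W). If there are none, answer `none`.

none

Compute τ' = (2−√8)/2 = -0.4142, so π⊥(m,n) = m -0.4142·n.
candidate 1: (m,n)=(-9,1) → π∥ = -9+1·τ ≈ -6.5858, π⊥ = -9+1·τ' ≈ -9.4142 ∉ [-0.8, 0.4) ⇒ out
candidate 2: (m,n)=(-5,-8) → π∥ = -5-8·τ ≈ -24.3137, π⊥ = -5-8·τ' ≈ -1.6863 ∉ [-0.8, 0.4) ⇒ out
candidate 3: (m,n)=(5,10) → π∥ = 5+10·τ ≈ 29.1421, π⊥ = 5+10·τ' ≈ 0.8579 ∉ [-0.8, 0.4) ⇒ out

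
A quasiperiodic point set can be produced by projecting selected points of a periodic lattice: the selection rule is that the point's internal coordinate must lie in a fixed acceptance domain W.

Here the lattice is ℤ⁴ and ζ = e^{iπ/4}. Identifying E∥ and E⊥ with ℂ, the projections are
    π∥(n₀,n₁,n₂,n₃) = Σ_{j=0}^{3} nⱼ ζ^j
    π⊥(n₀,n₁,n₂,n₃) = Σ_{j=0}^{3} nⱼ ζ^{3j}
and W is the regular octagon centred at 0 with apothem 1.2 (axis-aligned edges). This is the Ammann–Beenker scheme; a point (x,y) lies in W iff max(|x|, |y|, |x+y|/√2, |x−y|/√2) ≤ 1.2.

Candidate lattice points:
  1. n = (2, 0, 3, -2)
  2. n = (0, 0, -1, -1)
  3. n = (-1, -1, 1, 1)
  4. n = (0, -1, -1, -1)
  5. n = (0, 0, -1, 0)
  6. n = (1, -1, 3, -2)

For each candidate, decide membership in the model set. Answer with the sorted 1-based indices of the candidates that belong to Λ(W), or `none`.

Internal map: ζ^{3j} for j=0..3 gives (1,0), (−√2/2,√2/2), (0,−1), (√2/2,√2/2).
candidate 1: n = (2, 0, 3, -2) → π⊥ ≈ (+0.58579, -4.41421); max(|x|,|y|,|x±y|/√2) = 4.41421 > 1.2 ⇒ ∉ W
candidate 2: n = (0, 0, -1, -1) → π⊥ ≈ (-0.70711, +0.29289); max(|x|,|y|,|x±y|/√2) = 0.70711 ≤ 1.2 ⇒ ∈ W
candidate 3: n = (-1, -1, 1, 1) → π⊥ ≈ (+0.41421, -1.00000); max(|x|,|y|,|x±y|/√2) = 1.00000 ≤ 1.2 ⇒ ∈ W
candidate 4: n = (0, -1, -1, -1) → π⊥ ≈ (+0.00000, -0.41421); max(|x|,|y|,|x±y|/√2) = 0.41421 ≤ 1.2 ⇒ ∈ W
candidate 5: n = (0, 0, -1, 0) → π⊥ ≈ (+0.00000, +1.00000); max(|x|,|y|,|x±y|/√2) = 1.00000 ≤ 1.2 ⇒ ∈ W
candidate 6: n = (1, -1, 3, -2) → π⊥ ≈ (+0.29289, -5.12132); max(|x|,|y|,|x±y|/√2) = 5.12132 > 1.2 ⇒ ∉ W

2, 3, 4, 5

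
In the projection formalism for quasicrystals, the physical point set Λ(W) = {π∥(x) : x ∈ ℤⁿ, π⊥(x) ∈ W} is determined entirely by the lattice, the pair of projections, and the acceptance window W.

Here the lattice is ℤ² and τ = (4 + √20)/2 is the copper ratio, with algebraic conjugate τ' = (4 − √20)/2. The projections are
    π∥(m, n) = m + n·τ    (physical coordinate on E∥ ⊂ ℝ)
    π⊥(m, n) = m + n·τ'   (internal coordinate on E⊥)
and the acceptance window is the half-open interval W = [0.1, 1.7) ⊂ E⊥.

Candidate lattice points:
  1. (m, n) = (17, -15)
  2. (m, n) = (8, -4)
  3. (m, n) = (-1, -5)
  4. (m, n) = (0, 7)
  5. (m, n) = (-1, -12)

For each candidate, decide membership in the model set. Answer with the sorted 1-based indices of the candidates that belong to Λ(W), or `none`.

3

Numerically τ ≈ 4.23607 and τ' = −1/τ ≈ -0.23607.
[1] lift (17,-15): star map gives 20.54102; window check 0.1 ≤ 20.54102 < 1.7 is false → out
[2] lift (8,-4): star map gives 8.94427; window check 0.1 ≤ 8.94427 < 1.7 is false → out
[3] lift (-1,-5): star map gives 0.18034; window check 0.1 ≤ 0.18034 < 1.7 is true → IN Λ
[4] lift (0,7): star map gives -1.65248; window check 0.1 ≤ -1.65248 < 1.7 is false → out
[5] lift (-1,-12): star map gives 1.83282; window check 0.1 ≤ 1.83282 < 1.7 is false → out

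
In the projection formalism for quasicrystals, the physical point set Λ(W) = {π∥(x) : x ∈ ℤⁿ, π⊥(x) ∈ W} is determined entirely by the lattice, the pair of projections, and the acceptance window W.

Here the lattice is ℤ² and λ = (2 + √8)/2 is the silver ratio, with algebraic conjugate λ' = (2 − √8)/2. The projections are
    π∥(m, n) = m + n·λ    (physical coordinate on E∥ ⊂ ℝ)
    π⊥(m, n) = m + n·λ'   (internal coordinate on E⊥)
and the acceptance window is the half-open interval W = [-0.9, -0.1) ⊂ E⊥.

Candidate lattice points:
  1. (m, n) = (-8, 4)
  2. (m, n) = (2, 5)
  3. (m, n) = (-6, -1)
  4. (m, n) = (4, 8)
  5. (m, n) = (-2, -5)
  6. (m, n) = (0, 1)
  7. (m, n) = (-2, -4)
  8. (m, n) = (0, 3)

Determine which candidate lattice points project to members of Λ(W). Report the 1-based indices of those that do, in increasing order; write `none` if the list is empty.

Compute λ' = (2−√8)/2 = -0.414214, so π⊥(m,n) = m -0.414214·n.
#1 (-8,4): internal coord -8 + (4)·λ' = -9.656854; -9.656854 ∉ [-0.9, -0.1) → out
#2 (2,5): internal coord 2 + (5)·λ' = -0.071068; -0.071068 ∉ [-0.9, -0.1) → out
#3 (-6,-1): internal coord -6 + (-1)·λ' = -5.585786; -5.585786 ∉ [-0.9, -0.1) → out
#4 (4,8): internal coord 4 + (8)·λ' = +0.686292; +0.686292 ∉ [-0.9, -0.1) → out
#5 (-2,-5): internal coord -2 + (-5)·λ' = +0.071068; +0.071068 ∉ [-0.9, -0.1) → out
#6 (0,1): internal coord 0 + (1)·λ' = -0.414214; -0.414214 ∈ [-0.9, -0.1) → IN Λ
#7 (-2,-4): internal coord -2 + (-4)·λ' = -0.343146; -0.343146 ∈ [-0.9, -0.1) → IN Λ
#8 (0,3): internal coord 0 + (3)·λ' = -1.242641; -1.242641 ∉ [-0.9, -0.1) → out

6, 7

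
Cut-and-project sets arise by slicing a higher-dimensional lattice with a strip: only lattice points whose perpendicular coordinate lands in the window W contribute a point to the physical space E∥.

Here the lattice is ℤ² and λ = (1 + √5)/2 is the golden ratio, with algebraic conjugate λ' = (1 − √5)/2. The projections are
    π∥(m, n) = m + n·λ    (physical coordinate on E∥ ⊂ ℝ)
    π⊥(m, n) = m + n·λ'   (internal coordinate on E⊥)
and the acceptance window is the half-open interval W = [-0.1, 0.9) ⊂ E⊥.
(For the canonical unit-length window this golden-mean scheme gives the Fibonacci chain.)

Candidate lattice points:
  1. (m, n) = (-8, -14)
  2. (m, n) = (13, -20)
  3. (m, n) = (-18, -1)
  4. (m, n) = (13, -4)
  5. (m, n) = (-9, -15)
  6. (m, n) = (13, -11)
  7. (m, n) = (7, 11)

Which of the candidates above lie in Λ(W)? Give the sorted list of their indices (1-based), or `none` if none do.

1, 5, 7

Compute λ' = (1−√5)/2 = -0.618034, so π⊥(m,n) = m -0.618034·n.
#1 (-8,-14): internal coord -8 + (-14)·λ' = +0.652476; +0.652476 ∈ [-0.1, 0.9) → IN Λ
#2 (13,-20): internal coord 13 + (-20)·λ' = +25.360680; +25.360680 ∉ [-0.1, 0.9) → out
#3 (-18,-1): internal coord -18 + (-1)·λ' = -17.381966; -17.381966 ∉ [-0.1, 0.9) → out
#4 (13,-4): internal coord 13 + (-4)·λ' = +15.472136; +15.472136 ∉ [-0.1, 0.9) → out
#5 (-9,-15): internal coord -9 + (-15)·λ' = +0.270510; +0.270510 ∈ [-0.1, 0.9) → IN Λ
#6 (13,-11): internal coord 13 + (-11)·λ' = +19.798374; +19.798374 ∉ [-0.1, 0.9) → out
#7 (7,11): internal coord 7 + (11)·λ' = +0.201626; +0.201626 ∈ [-0.1, 0.9) → IN Λ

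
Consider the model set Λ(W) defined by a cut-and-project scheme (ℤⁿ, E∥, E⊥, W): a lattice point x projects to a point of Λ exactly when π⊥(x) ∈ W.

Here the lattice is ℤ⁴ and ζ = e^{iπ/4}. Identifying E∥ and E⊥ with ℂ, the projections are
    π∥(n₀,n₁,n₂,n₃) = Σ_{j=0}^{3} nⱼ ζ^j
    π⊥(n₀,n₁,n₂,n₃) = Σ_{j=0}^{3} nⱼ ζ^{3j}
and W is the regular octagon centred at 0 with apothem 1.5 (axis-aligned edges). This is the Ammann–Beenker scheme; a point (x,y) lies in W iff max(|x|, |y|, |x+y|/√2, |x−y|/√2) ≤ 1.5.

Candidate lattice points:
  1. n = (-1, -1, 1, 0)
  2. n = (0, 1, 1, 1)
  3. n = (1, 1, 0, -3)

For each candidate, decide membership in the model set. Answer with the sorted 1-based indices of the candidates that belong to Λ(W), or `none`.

Internal map: ζ^{3j} for j=0..3 gives (1,0), (−√2/2,√2/2), (0,−1), (√2/2,√2/2).
candidate 1: n = (-1, -1, 1, 0) → π⊥ ≈ (-0.292893, -1.707107); max(|x|,|y|,|x±y|/√2) = 1.707107 > 1.5 ⇒ ∉ W
candidate 2: n = (0, 1, 1, 1) → π⊥ ≈ (+0.000000, +0.414214); max(|x|,|y|,|x±y|/√2) = 0.414214 ≤ 1.5 ⇒ ∈ W
candidate 3: n = (1, 1, 0, -3) → π⊥ ≈ (-1.828427, -1.414214); max(|x|,|y|,|x±y|/√2) = 2.292893 > 1.5 ⇒ ∉ W

2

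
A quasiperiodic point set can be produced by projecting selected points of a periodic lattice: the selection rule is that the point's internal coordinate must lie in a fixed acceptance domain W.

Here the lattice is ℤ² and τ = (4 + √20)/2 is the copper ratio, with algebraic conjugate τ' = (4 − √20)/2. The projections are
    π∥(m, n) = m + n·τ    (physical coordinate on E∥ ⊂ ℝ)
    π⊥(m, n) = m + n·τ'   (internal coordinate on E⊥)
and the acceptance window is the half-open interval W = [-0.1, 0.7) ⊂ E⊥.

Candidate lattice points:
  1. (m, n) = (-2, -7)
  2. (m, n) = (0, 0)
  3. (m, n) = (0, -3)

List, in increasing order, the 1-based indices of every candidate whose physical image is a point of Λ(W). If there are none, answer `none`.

2

τ' = (4−√20)/2 ≈ -0.2361.
candidate 1: (m,n)=(-2,-7) → π∥ = -2-7·τ ≈ -31.6525, π⊥ = -2-7·τ' ≈ -0.3475 ∉ [-0.1, 0.7) ⇒ out
candidate 2: (m,n)=(0,0) → π∥ = 0+0·τ ≈ 0.0000, π⊥ = 0+0·τ' ≈ 0.0000 ∈ [-0.1, 0.7) ⇒ IN Λ
candidate 3: (m,n)=(0,-3) → π∥ = 0-3·τ ≈ -12.7082, π⊥ = 0-3·τ' ≈ 0.7082 ∉ [-0.1, 0.7) ⇒ out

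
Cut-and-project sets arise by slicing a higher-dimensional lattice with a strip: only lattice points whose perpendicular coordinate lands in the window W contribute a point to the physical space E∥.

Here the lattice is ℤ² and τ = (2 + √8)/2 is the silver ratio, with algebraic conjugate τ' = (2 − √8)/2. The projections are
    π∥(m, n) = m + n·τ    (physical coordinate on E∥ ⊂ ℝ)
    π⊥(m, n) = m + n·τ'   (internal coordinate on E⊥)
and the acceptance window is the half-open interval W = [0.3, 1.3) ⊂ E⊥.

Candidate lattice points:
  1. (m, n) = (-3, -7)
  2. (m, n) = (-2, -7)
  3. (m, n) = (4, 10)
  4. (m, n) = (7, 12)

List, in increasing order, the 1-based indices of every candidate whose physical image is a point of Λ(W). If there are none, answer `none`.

2

τ' = (2−√8)/2 ≈ -0.41421.
candidate 1: (m,n)=(-3,-7) → π∥ = -3-7·τ ≈ -19.89949, π⊥ = -3-7·τ' ≈ -0.10051 ∉ [0.3, 1.3) ⇒ out
candidate 2: (m,n)=(-2,-7) → π∥ = -2-7·τ ≈ -18.89949, π⊥ = -2-7·τ' ≈ 0.89949 ∈ [0.3, 1.3) ⇒ IN Λ
candidate 3: (m,n)=(4,10) → π∥ = 4+10·τ ≈ 28.14214, π⊥ = 4+10·τ' ≈ -0.14214 ∉ [0.3, 1.3) ⇒ out
candidate 4: (m,n)=(7,12) → π∥ = 7+12·τ ≈ 35.97056, π⊥ = 7+12·τ' ≈ 2.02944 ∉ [0.3, 1.3) ⇒ out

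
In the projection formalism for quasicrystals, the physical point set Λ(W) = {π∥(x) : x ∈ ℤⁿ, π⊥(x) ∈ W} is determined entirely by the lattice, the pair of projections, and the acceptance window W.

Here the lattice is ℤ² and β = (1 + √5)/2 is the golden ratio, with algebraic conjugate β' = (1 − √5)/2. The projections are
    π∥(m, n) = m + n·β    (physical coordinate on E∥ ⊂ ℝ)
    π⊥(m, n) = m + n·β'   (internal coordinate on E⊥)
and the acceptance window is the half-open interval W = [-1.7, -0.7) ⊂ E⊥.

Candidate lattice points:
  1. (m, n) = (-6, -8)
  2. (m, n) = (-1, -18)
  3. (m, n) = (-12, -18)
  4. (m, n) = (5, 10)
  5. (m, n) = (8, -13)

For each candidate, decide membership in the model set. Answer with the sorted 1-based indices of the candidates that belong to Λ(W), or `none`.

Numerically β ≈ 1.618034 and β' = −1/β ≈ -0.618034.
candidate 1: (m,n)=(-6,-8) → π∥ = -6-8·β ≈ -18.944272, π⊥ = -6-8·β' ≈ -1.055728 ∈ [-1.7, -0.7) ⇒ IN Λ
candidate 2: (m,n)=(-1,-18) → π∥ = -1-18·β ≈ -30.124612, π⊥ = -1-18·β' ≈ 10.124612 ∉ [-1.7, -0.7) ⇒ out
candidate 3: (m,n)=(-12,-18) → π∥ = -12-18·β ≈ -41.124612, π⊥ = -12-18·β' ≈ -0.875388 ∈ [-1.7, -0.7) ⇒ IN Λ
candidate 4: (m,n)=(5,10) → π∥ = 5+10·β ≈ 21.180340, π⊥ = 5+10·β' ≈ -1.180340 ∈ [-1.7, -0.7) ⇒ IN Λ
candidate 5: (m,n)=(8,-13) → π∥ = 8-13·β ≈ -13.034442, π⊥ = 8-13·β' ≈ 16.034442 ∉ [-1.7, -0.7) ⇒ out

1, 3, 4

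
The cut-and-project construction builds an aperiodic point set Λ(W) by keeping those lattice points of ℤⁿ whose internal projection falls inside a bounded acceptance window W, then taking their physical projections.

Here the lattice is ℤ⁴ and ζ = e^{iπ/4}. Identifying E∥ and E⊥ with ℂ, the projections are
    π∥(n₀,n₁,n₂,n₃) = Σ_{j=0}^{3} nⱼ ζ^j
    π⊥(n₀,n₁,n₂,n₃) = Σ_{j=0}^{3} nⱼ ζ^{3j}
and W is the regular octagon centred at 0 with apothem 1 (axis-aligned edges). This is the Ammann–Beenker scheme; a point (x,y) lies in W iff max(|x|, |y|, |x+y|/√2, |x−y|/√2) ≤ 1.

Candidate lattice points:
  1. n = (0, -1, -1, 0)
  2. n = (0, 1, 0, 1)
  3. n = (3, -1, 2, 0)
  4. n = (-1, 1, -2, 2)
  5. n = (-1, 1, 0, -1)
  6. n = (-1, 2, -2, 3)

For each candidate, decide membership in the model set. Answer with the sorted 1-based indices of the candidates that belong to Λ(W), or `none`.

1

π⊥(n) = n₀ + n₁ζ³ + n₂ζ⁶ + n₃ζ⁹ where ζ = e^{iπ/4}.
#1 (0, -1, -1, 0): internal (0.7071, 0.2929); octagon support 0.7071 vs apothem 1 → ∈ W
#2 (0, 1, 0, 1): internal (0.0000, 1.4142); octagon support 1.4142 vs apothem 1 → ∉ W
#3 (3, -1, 2, 0): internal (3.7071, -2.7071); octagon support 4.5355 vs apothem 1 → ∉ W
#4 (-1, 1, -2, 2): internal (-0.2929, 4.1213); octagon support 4.1213 vs apothem 1 → ∉ W
#5 (-1, 1, 0, -1): internal (-2.4142, 0.0000); octagon support 2.4142 vs apothem 1 → ∉ W
#6 (-1, 2, -2, 3): internal (-0.2929, 5.5355); octagon support 5.5355 vs apothem 1 → ∉ W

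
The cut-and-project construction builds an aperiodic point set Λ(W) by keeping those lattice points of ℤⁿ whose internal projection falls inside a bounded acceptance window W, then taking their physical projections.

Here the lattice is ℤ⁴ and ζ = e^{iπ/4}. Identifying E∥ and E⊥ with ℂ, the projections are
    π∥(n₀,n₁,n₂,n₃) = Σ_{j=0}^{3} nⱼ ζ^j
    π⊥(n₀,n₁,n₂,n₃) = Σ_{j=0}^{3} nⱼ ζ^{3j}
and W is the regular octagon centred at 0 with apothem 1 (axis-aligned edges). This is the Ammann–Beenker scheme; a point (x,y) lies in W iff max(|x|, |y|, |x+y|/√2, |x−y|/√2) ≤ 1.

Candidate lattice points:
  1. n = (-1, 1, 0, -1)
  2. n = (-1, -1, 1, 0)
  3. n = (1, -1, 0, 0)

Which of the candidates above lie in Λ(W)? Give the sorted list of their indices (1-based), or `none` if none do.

none

With ζ = e^{iπ/4} the internal vectors are ζ^0,ζ^3,ζ^6,ζ^9.
#1 (-1, 1, 0, -1): internal (-2.4142, 0.0000); octagon support 2.4142 vs apothem 1 → ∉ W
#2 (-1, -1, 1, 0): internal (-0.2929, -1.7071); octagon support 1.7071 vs apothem 1 → ∉ W
#3 (1, -1, 0, 0): internal (1.7071, -0.7071); octagon support 1.7071 vs apothem 1 → ∉ W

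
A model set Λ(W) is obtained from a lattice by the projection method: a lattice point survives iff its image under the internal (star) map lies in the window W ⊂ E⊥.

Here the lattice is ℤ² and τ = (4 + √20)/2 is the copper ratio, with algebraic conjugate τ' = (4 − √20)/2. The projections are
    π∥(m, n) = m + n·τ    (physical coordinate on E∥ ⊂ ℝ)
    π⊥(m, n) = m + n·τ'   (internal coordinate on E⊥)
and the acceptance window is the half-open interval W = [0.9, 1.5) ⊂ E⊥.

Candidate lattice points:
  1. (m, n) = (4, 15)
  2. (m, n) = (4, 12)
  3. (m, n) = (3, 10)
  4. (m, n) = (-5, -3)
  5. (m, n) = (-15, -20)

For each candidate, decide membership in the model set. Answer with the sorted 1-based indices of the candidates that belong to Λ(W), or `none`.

2

τ' = (4−√20)/2 ≈ -0.2361.
#1 (4,15): internal coord 4 + (15)·τ' = +0.4590; +0.4590 ∉ [0.9, 1.5) → out
#2 (4,12): internal coord 4 + (12)·τ' = +1.1672; +1.1672 ∈ [0.9, 1.5) → IN Λ
#3 (3,10): internal coord 3 + (10)·τ' = +0.6393; +0.6393 ∉ [0.9, 1.5) → out
#4 (-5,-3): internal coord -5 + (-3)·τ' = -4.2918; -4.2918 ∉ [0.9, 1.5) → out
#5 (-15,-20): internal coord -15 + (-20)·τ' = -10.2786; -10.2786 ∉ [0.9, 1.5) → out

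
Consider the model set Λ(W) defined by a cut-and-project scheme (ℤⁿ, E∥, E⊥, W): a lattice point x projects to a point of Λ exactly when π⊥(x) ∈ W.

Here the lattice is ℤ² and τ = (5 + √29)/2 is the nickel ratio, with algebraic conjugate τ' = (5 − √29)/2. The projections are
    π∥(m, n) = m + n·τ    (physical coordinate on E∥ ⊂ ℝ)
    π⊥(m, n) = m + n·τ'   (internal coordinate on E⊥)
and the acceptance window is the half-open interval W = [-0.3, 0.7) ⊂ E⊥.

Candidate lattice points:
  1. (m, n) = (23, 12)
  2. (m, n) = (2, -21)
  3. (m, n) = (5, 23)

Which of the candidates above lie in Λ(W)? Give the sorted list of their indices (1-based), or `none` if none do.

3

Numerically τ ≈ 5.19258 and τ' = −1/τ ≈ -0.19258.
candidate 1: (m,n)=(23,12) → π∥ = 23+12·τ ≈ 85.31099, π⊥ = 23+12·τ' ≈ 20.68901 ∉ [-0.3, 0.7) ⇒ out
candidate 2: (m,n)=(2,-21) → π∥ = 2-21·τ ≈ -107.04423, π⊥ = 2-21·τ' ≈ 6.04423 ∉ [-0.3, 0.7) ⇒ out
candidate 3: (m,n)=(5,23) → π∥ = 5+23·τ ≈ 124.42940, π⊥ = 5+23·τ' ≈ 0.57060 ∈ [-0.3, 0.7) ⇒ IN Λ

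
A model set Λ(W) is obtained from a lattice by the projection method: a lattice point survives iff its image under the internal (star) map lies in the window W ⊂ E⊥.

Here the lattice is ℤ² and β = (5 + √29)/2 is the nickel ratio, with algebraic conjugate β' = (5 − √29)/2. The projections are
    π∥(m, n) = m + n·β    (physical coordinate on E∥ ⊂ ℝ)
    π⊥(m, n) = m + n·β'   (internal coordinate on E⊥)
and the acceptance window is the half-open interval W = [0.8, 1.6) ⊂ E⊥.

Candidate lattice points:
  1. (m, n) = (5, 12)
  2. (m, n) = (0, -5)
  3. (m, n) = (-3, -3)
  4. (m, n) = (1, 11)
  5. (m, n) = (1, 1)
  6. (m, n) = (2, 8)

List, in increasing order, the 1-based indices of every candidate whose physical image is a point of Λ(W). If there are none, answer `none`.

2, 5

Numerically β ≈ 5.192582 and β' = −1/β ≈ -0.192582.
candidate 1: (m,n)=(5,12) → π∥ = 5+12·β ≈ 67.310989, π⊥ = 5+12·β' ≈ 2.689011 ∉ [0.8, 1.6) ⇒ out
candidate 2: (m,n)=(0,-5) → π∥ = 0-5·β ≈ -25.962912, π⊥ = 0-5·β' ≈ 0.962912 ∈ [0.8, 1.6) ⇒ IN Λ
candidate 3: (m,n)=(-3,-3) → π∥ = -3-3·β ≈ -18.577747, π⊥ = -3-3·β' ≈ -2.422253 ∉ [0.8, 1.6) ⇒ out
candidate 4: (m,n)=(1,11) → π∥ = 1+11·β ≈ 58.118406, π⊥ = 1+11·β' ≈ -1.118406 ∉ [0.8, 1.6) ⇒ out
candidate 5: (m,n)=(1,1) → π∥ = 1+1·β ≈ 6.192582, π⊥ = 1+1·β' ≈ 0.807418 ∈ [0.8, 1.6) ⇒ IN Λ
candidate 6: (m,n)=(2,8) → π∥ = 2+8·β ≈ 43.540659, π⊥ = 2+8·β' ≈ 0.459341 ∉ [0.8, 1.6) ⇒ out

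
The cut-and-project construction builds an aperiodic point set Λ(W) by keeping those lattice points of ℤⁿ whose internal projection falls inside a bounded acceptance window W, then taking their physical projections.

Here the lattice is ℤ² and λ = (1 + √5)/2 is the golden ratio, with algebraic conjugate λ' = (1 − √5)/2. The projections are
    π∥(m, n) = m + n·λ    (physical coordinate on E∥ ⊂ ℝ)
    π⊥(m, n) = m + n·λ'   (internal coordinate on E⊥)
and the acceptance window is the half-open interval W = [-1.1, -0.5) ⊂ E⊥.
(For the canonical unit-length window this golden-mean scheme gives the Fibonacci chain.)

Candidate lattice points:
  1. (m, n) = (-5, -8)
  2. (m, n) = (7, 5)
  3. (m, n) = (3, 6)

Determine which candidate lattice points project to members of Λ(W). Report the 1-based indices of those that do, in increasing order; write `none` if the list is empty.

3

Numerically λ ≈ 1.61803 and λ' = −1/λ ≈ -0.61803.
#1 (-5,-8): internal coord -5 + (-8)·λ' = -0.05573; -0.05573 ∉ [-1.1, -0.5) → out
#2 (7,5): internal coord 7 + (5)·λ' = +3.90983; +3.90983 ∉ [-1.1, -0.5) → out
#3 (3,6): internal coord 3 + (6)·λ' = -0.70820; -0.70820 ∈ [-1.1, -0.5) → IN Λ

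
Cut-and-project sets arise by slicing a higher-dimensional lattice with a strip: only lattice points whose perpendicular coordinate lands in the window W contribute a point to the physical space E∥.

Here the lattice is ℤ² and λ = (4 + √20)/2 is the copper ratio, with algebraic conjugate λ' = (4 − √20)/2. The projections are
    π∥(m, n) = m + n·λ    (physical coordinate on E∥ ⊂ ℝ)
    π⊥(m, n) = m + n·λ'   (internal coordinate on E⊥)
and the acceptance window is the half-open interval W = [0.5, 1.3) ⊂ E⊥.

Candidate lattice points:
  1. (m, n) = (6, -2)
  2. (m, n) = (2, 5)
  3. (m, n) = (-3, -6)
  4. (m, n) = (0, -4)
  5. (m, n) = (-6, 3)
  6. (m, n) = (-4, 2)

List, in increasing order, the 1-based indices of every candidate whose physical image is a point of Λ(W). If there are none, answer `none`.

2, 4

Compute λ' = (4−√20)/2 = -0.2361, so π⊥(m,n) = m -0.2361·n.
[1] lift (6,-2): star map gives 6.4721; window check 0.5 ≤ 6.4721 < 1.3 is false → out
[2] lift (2,5): star map gives 0.8197; window check 0.5 ≤ 0.8197 < 1.3 is true → IN Λ
[3] lift (-3,-6): star map gives -1.5836; window check 0.5 ≤ -1.5836 < 1.3 is false → out
[4] lift (0,-4): star map gives 0.9443; window check 0.5 ≤ 0.9443 < 1.3 is true → IN Λ
[5] lift (-6,3): star map gives -6.7082; window check 0.5 ≤ -6.7082 < 1.3 is false → out
[6] lift (-4,2): star map gives -4.4721; window check 0.5 ≤ -4.4721 < 1.3 is false → out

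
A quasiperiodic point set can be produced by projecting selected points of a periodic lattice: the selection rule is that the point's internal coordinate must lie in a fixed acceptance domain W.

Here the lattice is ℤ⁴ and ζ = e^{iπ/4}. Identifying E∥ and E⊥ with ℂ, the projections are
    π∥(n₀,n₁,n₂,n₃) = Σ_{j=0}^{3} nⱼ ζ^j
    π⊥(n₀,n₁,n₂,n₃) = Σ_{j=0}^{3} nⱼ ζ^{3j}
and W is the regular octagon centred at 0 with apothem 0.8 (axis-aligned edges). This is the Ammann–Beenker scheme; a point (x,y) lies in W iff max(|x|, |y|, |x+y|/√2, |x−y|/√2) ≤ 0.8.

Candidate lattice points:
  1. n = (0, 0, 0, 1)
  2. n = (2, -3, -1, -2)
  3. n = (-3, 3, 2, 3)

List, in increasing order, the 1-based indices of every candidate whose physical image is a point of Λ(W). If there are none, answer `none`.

none

With ζ = e^{iπ/4} the internal vectors are ζ^0,ζ^3,ζ^6,ζ^9.
#1 (0, 0, 0, 1): internal (0.707107, 0.707107); octagon support 1.000000 vs apothem 0.8 → ∉ W
#2 (2, -3, -1, -2): internal (2.707107, -2.535534); octagon support 3.707107 vs apothem 0.8 → ∉ W
#3 (-3, 3, 2, 3): internal (-3.000000, 2.242641); octagon support 3.707107 vs apothem 0.8 → ∉ W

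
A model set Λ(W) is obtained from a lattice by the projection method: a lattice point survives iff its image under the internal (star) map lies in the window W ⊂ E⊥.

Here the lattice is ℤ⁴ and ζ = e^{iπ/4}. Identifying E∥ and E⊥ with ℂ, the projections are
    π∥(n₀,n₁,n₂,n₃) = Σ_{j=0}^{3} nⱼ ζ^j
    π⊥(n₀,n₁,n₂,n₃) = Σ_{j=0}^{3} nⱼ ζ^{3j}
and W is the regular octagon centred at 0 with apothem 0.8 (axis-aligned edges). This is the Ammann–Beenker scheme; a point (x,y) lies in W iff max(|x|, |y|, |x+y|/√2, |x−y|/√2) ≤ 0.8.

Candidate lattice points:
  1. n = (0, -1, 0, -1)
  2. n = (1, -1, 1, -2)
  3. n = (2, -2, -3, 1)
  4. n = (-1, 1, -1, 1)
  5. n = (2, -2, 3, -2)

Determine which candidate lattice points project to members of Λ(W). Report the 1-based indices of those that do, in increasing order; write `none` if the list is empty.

none

With ζ = e^{iπ/4} the internal vectors are ζ^0,ζ^3,ζ^6,ζ^9.
candidate 1: n = (0, -1, 0, -1) → π⊥ ≈ (+0.0000, -1.4142); max(|x|,|y|,|x±y|/√2) = 1.4142 > 0.8 ⇒ ∉ W
candidate 2: n = (1, -1, 1, -2) → π⊥ ≈ (+0.2929, -3.1213); max(|x|,|y|,|x±y|/√2) = 3.1213 > 0.8 ⇒ ∉ W
candidate 3: n = (2, -2, -3, 1) → π⊥ ≈ (+4.1213, +2.2929); max(|x|,|y|,|x±y|/√2) = 4.5355 > 0.8 ⇒ ∉ W
candidate 4: n = (-1, 1, -1, 1) → π⊥ ≈ (-1.0000, +2.4142); max(|x|,|y|,|x±y|/√2) = 2.4142 > 0.8 ⇒ ∉ W
candidate 5: n = (2, -2, 3, -2) → π⊥ ≈ (+2.0000, -5.8284); max(|x|,|y|,|x±y|/√2) = 5.8284 > 0.8 ⇒ ∉ W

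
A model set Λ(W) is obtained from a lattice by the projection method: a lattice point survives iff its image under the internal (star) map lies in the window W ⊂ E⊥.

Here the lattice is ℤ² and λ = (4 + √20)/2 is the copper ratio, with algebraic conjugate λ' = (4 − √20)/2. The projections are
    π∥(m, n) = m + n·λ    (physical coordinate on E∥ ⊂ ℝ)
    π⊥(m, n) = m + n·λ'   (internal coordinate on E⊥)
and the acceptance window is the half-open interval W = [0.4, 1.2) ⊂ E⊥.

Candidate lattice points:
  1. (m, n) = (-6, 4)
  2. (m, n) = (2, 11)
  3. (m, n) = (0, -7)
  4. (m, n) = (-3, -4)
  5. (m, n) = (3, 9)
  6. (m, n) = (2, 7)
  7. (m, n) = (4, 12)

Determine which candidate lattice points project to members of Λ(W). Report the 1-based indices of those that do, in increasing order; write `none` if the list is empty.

Compute λ' = (4−√20)/2 = -0.23607, so π⊥(m,n) = m -0.23607·n.
[1] lift (-6,4): star map gives -6.94427; window check 0.4 ≤ -6.94427 < 1.2 is false → out
[2] lift (2,11): star map gives -0.59675; window check 0.4 ≤ -0.59675 < 1.2 is false → out
[3] lift (0,-7): star map gives 1.65248; window check 0.4 ≤ 1.65248 < 1.2 is false → out
[4] lift (-3,-4): star map gives -2.05573; window check 0.4 ≤ -2.05573 < 1.2 is false → out
[5] lift (3,9): star map gives 0.87539; window check 0.4 ≤ 0.87539 < 1.2 is true → IN Λ
[6] lift (2,7): star map gives 0.34752; window check 0.4 ≤ 0.34752 < 1.2 is false → out
[7] lift (4,12): star map gives 1.16718; window check 0.4 ≤ 1.16718 < 1.2 is true → IN Λ

5, 7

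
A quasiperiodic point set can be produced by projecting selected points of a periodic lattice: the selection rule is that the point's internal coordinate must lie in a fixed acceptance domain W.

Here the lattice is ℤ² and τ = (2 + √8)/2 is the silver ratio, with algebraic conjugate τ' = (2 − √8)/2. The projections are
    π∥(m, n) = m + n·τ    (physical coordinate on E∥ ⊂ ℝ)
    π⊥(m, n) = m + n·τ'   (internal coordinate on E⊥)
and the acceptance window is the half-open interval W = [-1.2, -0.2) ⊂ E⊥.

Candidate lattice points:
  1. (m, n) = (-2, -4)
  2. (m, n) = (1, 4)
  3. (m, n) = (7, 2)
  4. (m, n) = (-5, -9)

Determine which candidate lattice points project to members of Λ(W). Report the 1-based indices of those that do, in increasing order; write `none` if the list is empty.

1, 2

Compute τ' = (2−√8)/2 = -0.414214, so π⊥(m,n) = m -0.414214·n.
#1 (-2,-4): internal coord -2 + (-4)·τ' = -0.343146; -0.343146 ∈ [-1.2, -0.2) → IN Λ
#2 (1,4): internal coord 1 + (4)·τ' = -0.656854; -0.656854 ∈ [-1.2, -0.2) → IN Λ
#3 (7,2): internal coord 7 + (2)·τ' = +6.171573; +6.171573 ∉ [-1.2, -0.2) → out
#4 (-5,-9): internal coord -5 + (-9)·τ' = -1.272078; -1.272078 ∉ [-1.2, -0.2) → out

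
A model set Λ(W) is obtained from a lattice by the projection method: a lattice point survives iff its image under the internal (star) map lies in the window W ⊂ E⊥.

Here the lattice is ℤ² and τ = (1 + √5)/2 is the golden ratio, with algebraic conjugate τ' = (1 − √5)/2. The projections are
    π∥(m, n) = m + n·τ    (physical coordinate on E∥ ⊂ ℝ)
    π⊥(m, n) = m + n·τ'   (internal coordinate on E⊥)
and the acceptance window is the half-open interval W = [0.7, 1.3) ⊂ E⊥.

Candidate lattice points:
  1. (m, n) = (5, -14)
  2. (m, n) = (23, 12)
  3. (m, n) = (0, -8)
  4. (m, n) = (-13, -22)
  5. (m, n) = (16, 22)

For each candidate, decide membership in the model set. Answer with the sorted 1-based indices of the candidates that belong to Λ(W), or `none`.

none

τ' = (1−√5)/2 ≈ -0.618034.
[1] lift (5,-14): star map gives 13.652476; window check 0.7 ≤ 13.652476 < 1.3 is false → out
[2] lift (23,12): star map gives 15.583592; window check 0.7 ≤ 15.583592 < 1.3 is false → out
[3] lift (0,-8): star map gives 4.944272; window check 0.7 ≤ 4.944272 < 1.3 is false → out
[4] lift (-13,-22): star map gives 0.596748; window check 0.7 ≤ 0.596748 < 1.3 is false → out
[5] lift (16,22): star map gives 2.403252; window check 0.7 ≤ 2.403252 < 1.3 is false → out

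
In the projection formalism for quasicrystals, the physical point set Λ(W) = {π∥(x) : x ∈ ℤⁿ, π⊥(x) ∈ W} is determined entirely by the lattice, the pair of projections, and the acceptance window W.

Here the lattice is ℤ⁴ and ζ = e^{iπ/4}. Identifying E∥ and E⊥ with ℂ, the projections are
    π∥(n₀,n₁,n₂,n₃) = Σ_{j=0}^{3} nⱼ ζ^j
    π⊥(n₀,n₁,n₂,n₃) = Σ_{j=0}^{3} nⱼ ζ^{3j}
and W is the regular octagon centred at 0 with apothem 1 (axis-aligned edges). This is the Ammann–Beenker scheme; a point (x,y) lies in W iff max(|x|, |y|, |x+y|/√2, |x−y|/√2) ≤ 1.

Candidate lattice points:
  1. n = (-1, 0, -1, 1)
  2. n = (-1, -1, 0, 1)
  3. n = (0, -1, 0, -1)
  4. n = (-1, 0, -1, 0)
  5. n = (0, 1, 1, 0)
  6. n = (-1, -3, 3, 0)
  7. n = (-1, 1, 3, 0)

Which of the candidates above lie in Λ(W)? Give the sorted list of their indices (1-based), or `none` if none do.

Internal map: ζ^{3j} for j=0..3 gives (1,0), (−√2/2,√2/2), (0,−1), (√2/2,√2/2).
#1 (-1, 0, -1, 1): internal (-0.29289, 1.70711); octagon support 1.70711 vs apothem 1 → ∉ W
#2 (-1, -1, 0, 1): internal (0.41421, 0.00000); octagon support 0.41421 vs apothem 1 → ∈ W
#3 (0, -1, 0, -1): internal (0.00000, -1.41421); octagon support 1.41421 vs apothem 1 → ∉ W
#4 (-1, 0, -1, 0): internal (-1.00000, 1.00000); octagon support 1.41421 vs apothem 1 → ∉ W
#5 (0, 1, 1, 0): internal (-0.70711, -0.29289); octagon support 0.70711 vs apothem 1 → ∈ W
#6 (-1, -3, 3, 0): internal (1.12132, -5.12132); octagon support 5.12132 vs apothem 1 → ∉ W
#7 (-1, 1, 3, 0): internal (-1.70711, -2.29289); octagon support 2.82843 vs apothem 1 → ∉ W

2, 5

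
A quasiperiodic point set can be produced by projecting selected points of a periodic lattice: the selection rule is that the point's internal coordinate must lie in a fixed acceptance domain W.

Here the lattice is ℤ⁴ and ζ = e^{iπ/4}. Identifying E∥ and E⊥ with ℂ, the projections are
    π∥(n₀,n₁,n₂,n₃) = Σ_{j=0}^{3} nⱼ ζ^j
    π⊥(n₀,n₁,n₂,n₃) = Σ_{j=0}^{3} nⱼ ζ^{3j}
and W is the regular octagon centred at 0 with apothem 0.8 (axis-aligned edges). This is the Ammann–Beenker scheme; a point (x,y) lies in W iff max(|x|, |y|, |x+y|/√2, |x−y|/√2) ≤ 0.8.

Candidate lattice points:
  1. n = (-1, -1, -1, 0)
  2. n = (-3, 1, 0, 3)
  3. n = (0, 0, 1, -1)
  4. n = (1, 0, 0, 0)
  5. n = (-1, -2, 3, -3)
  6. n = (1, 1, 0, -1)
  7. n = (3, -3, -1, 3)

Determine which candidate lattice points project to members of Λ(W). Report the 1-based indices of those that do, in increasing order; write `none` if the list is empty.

1, 6

With ζ = e^{iπ/4} the internal vectors are ζ^0,ζ^3,ζ^6,ζ^9.
candidate 1: n = (-1, -1, -1, 0) → π⊥ ≈ (-0.29289, +0.29289); max(|x|,|y|,|x±y|/√2) = 0.41421 ≤ 0.8 ⇒ ∈ W
candidate 2: n = (-3, 1, 0, 3) → π⊥ ≈ (-1.58579, +2.82843); max(|x|,|y|,|x±y|/√2) = 3.12132 > 0.8 ⇒ ∉ W
candidate 3: n = (0, 0, 1, -1) → π⊥ ≈ (-0.70711, -1.70711); max(|x|,|y|,|x±y|/√2) = 1.70711 > 0.8 ⇒ ∉ W
candidate 4: n = (1, 0, 0, 0) → π⊥ ≈ (+1.00000, +0.00000); max(|x|,|y|,|x±y|/√2) = 1.00000 > 0.8 ⇒ ∉ W
candidate 5: n = (-1, -2, 3, -3) → π⊥ ≈ (-1.70711, -6.53553); max(|x|,|y|,|x±y|/√2) = 6.53553 > 0.8 ⇒ ∉ W
candidate 6: n = (1, 1, 0, -1) → π⊥ ≈ (-0.41421, +0.00000); max(|x|,|y|,|x±y|/√2) = 0.41421 ≤ 0.8 ⇒ ∈ W
candidate 7: n = (3, -3, -1, 3) → π⊥ ≈ (+7.24264, +1.00000); max(|x|,|y|,|x±y|/√2) = 7.24264 > 0.8 ⇒ ∉ W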